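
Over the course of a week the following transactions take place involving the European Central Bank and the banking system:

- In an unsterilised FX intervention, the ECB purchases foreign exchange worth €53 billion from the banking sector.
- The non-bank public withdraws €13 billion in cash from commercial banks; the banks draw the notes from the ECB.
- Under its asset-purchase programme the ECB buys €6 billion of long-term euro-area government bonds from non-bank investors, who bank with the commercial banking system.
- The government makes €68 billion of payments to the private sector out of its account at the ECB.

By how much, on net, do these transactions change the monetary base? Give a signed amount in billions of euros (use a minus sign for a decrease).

+€127 billion

FX purchase €53 billion: ECB balance sheet expands → +€53B.
Currency withdrawal €13 billion: just a shift between currency and reserves — both are base money → 0.
Asset purchase (from non-banks) €6 billion: ECB balance sheet expands → +€6B.
Government spending €68 billion: a non-base liability converts back to reserves → +€68B.
Net: 53 + 0 + 6 + 68 = +€127 billion.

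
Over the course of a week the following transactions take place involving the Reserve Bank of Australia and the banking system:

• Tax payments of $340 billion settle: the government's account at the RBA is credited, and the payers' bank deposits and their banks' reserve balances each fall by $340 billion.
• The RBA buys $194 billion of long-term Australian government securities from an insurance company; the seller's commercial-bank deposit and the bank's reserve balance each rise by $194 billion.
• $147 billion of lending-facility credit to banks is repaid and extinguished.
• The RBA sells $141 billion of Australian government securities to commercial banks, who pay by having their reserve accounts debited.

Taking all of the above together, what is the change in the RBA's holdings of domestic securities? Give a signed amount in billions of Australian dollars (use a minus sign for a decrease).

RBA balance sheet:
  Assets:      Securities +$53B, Loans to banks −$147B
  Liabilities: Bank reserves −$434B, Government deposits +$340B
So the change in the RBA's holdings of domestic securities is +$53 billion.

+$53 billion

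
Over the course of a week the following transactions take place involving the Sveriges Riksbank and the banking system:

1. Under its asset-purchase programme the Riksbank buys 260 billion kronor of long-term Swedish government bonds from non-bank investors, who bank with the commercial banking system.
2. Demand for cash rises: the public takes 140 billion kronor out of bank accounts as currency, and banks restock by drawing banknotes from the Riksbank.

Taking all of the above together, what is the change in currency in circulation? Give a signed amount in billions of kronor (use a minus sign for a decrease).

Riksbank balance sheet:
  Assets:      Securities +260B
  Liabilities: Bank reserves +120B, Currency in circulation +140B
So the change in currency in circulation is +140 billion.

+140 billion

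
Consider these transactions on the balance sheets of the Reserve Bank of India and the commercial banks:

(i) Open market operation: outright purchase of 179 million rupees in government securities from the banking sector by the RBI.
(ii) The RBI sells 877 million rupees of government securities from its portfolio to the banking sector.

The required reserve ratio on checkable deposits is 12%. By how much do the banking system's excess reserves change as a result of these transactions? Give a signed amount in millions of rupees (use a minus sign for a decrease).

-698 million

OMO purchase (from banks) 179 million rupees: reserves +179M, deposits 0.
OMO sale (to banks) 877 million rupees: reserves −877M, deposits 0.
Totals: Δreserves = −698M, Δdeposits = 0.
Δrequired reserves = 12% × 0 = 0.
Δexcess reserves = Δreserves − Δrequired = −698M − (0) = -698 million.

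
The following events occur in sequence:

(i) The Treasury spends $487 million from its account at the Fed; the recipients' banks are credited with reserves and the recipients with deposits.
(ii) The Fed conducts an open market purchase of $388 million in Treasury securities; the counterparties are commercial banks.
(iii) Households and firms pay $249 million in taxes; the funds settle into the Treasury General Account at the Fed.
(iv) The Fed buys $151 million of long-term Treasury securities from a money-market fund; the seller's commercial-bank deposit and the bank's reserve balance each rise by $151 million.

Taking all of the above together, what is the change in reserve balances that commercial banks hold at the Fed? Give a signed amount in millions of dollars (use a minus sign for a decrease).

Fed balance sheet:
  Assets:      Securities +$539M
  Liabilities: Bank reserves +$777M, Government deposits −$238M
Commercial banking system:
  Assets:      Reserves at CB +$777M, Securities −$388M
  Liabilities: Checkable deposits +$389M
So the change in reserve balances that commercial banks hold at the Fed is +$777 million.

+$777 million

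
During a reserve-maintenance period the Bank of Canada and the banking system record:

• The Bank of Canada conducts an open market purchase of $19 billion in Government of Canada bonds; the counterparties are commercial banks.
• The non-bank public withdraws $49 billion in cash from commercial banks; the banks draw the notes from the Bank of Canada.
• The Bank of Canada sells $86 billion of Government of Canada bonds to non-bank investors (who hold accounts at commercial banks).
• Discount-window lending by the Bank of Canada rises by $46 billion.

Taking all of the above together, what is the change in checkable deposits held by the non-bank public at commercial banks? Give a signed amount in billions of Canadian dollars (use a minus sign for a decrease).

-$135 billion

Bank of Canada balance sheet:
  Assets:      Securities −$67B, Loans to banks +$46B
  Liabilities: Bank reserves −$70B, Currency in circulation +$49B
Commercial banking system:
  Assets:      Reserves at CB −$70B, Securities −$19B
  Liabilities: Checkable deposits −$135B, Borrowings from CB +$46B
So the change in checkable deposits held by the non-bank public at commercial banks is -$135 billion.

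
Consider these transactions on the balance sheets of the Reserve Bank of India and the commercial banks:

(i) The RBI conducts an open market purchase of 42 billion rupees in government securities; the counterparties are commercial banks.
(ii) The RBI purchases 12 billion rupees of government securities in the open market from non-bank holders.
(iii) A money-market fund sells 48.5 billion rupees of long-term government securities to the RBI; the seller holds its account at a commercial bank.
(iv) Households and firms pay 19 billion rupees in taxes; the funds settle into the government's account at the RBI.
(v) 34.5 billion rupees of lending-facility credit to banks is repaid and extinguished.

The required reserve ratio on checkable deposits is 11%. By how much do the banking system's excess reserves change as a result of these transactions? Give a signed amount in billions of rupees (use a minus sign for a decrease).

+44.435 billion

OMO purchase (from banks) 42 billion rupees: reserves +42B, deposits 0.
Asset purchase (from non-banks) 12 billion rupees: reserves +12B, deposits +12B.
Asset purchase (from non-banks) 48.5 billion rupees: reserves +48.5B, deposits +48.5B.
Government account inflow 19 billion rupees: reserves −19B, deposits −19B.
Discount-window repayment 34.5 billion rupees: reserves −34.5B, deposits 0.
Totals: Δreserves = +49B, Δdeposits = +41.5B.
Δrequired reserves = 11% × +41.5B = +4.565B.
Δexcess reserves = Δreserves − Δrequired = +49B − (+4.565B) = +44.435 billion.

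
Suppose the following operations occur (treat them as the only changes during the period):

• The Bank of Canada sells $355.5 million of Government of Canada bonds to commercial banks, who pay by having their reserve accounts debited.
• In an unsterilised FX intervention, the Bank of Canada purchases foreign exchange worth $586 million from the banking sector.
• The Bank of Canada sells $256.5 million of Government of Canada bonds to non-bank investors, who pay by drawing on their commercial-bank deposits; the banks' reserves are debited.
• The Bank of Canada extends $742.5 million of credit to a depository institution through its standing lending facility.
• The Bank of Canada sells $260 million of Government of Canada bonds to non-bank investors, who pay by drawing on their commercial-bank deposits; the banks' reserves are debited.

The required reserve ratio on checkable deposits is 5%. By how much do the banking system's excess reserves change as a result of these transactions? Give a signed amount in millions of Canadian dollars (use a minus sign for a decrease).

OMO sale (to banks) $355.5 million: reserves −$355.5M, deposits 0.
FX purchase $586 million: reserves +$586M, deposits 0.
Asset sale (to non-banks) $256.5 million: reserves −$256.5M, deposits −$256.5M.
Discount-window loan $742.5 million: reserves +$742.5M, deposits 0.
Asset sale (to non-banks) $260 million: reserves −$260M, deposits −$260M.
Totals: Δreserves = +$456.5M, Δdeposits = −$516.5M.
Δrequired reserves = 5% × −$516.5M = −$25.825M.
Δexcess reserves = Δreserves − Δrequired = +$456.5M − (−$25.825M) = +$482.325 million.

+$482.325 million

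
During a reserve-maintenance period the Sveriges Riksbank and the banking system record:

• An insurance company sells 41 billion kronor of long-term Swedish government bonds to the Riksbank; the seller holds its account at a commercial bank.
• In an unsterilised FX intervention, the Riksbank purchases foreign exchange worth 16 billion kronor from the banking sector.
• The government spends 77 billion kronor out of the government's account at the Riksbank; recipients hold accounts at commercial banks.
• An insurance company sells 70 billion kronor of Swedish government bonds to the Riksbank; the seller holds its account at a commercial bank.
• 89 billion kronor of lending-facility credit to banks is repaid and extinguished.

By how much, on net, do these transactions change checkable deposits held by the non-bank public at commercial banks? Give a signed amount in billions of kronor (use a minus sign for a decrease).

Riksbank balance sheet:
  Assets:      Securities +111B, Loans to banks −89B, Foreign assets +16B
  Liabilities: Bank reserves +115B, Government deposits −77B
Commercial banking system:
  Assets:      Reserves at CB +115B, Foreign assets −16B
  Liabilities: Checkable deposits +188B, Borrowings from CB −89B
So the change in checkable deposits held by the non-bank public at commercial banks is +188 billion.

+188 billion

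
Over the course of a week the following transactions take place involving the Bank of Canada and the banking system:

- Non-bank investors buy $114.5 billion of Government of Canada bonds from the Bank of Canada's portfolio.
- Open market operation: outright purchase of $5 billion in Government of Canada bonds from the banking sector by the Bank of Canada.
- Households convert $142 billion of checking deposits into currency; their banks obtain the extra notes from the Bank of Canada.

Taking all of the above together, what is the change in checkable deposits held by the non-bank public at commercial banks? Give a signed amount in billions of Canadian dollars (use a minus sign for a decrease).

Bank of Canada balance sheet:
  Assets:      Securities −$109.5B
  Liabilities: Bank reserves −$251.5B, Currency in circulation +$142B
Commercial banking system:
  Assets:      Reserves at CB −$251.5B, Securities −$5B
  Liabilities: Checkable deposits −$256.5B
So the change in checkable deposits held by the non-bank public at commercial banks is -$256.5 billion.

-$256.5 billion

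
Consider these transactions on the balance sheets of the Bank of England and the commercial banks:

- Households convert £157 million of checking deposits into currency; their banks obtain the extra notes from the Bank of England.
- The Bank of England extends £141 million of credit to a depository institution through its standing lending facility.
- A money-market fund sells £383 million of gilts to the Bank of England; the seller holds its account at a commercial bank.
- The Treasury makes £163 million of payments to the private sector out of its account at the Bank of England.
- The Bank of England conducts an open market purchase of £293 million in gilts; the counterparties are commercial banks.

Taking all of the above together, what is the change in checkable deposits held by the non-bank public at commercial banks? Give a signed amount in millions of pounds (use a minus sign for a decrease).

Currency withdrawal £157 million: non-bank counterparties' bank balances fall → −£157M.
Discount-window loan £141 million: the counterparty is a bank, so public deposits are unchanged → 0.
Asset purchase (from non-banks) £383 million: non-bank counterparties' bank balances rise → +£383M.
Government spending £163 million: non-bank counterparties' bank balances rise → +£163M.
OMO purchase (from banks) £293 million: the counterparty is a bank, so public deposits are unchanged → 0.
Net: −157 + 0 + 383 + 163 + 0 = +£389 million.

+£389 million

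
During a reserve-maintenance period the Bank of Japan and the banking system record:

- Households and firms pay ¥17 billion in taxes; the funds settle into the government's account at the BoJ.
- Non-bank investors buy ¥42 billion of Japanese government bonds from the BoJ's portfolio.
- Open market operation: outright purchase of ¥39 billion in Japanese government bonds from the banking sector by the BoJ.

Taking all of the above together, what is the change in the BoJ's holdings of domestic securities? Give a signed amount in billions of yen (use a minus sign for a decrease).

BoJ balance sheet:
  Assets:      Securities −¥3B
  Liabilities: Bank reserves −¥20B, Government deposits +¥17B
So the change in the BoJ's holdings of domestic securities is -¥3 billion.

-¥3 billion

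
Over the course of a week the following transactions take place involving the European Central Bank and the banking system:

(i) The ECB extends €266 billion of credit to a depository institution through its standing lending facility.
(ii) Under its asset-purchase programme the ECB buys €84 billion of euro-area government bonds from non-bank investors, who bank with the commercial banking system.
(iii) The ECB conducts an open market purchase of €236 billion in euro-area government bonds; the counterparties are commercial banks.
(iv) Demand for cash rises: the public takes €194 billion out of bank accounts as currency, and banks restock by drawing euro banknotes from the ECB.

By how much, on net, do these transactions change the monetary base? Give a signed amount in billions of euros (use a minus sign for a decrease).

Discount-window loan €266 billion: ECB balance sheet expands → +€266B.
Asset purchase (from non-banks) €84 billion: ECB balance sheet expands → +€84B.
OMO purchase (from banks) €236 billion: ECB balance sheet expands → +€236B.
Currency withdrawal €194 billion: just a shift between currency and reserves — both are base money → 0.
Net: 266 + 84 + 236 + 0 = +€586 billion.

+€586 billion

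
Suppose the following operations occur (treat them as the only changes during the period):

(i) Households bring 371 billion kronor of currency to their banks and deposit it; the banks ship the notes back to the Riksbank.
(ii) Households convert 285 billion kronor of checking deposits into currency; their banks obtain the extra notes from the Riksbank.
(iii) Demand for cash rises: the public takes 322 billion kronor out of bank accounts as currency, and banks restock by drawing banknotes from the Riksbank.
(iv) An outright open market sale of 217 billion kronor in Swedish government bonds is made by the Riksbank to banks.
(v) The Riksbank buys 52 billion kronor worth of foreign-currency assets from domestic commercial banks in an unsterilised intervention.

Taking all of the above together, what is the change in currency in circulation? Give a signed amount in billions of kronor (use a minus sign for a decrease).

+236 billion

Riksbank balance sheet:
  Assets:      Securities −217B, Foreign assets +52B
  Liabilities: Bank reserves −401B, Currency in circulation +236B
So the change in currency in circulation is +236 billion.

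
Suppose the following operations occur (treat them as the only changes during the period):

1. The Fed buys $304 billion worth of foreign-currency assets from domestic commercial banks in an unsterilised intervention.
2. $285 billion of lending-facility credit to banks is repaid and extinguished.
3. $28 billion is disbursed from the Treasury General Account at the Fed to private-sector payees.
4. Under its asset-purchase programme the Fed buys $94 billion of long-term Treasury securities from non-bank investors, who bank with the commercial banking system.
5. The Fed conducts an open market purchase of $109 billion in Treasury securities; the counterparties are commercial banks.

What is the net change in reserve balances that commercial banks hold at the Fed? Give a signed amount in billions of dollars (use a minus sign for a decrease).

+$250 billion

FX purchase $304 billion: the Fed pays by crediting reserve accounts → +$304B.
Discount-window repayment $285 billion: repayment is debited from reserves → −$285B.
Government spending $28 billion: government payments flow into bank reserve accounts → +$28B.
Asset purchase (from non-banks) $94 billion: the Fed pays by crediting reserve accounts → +$94B.
OMO purchase (from banks) $109 billion: the Fed pays by crediting reserve accounts → +$109B.
Net: 304 − 285 + 28 + 94 + 109 = +$250 billion.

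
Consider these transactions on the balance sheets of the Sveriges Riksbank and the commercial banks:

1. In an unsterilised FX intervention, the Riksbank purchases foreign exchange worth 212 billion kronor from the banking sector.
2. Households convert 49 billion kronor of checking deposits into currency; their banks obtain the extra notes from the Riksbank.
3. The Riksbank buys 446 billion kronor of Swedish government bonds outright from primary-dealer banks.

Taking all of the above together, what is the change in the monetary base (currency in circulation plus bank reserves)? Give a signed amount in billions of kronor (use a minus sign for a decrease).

FX purchase 212 billion kronor: Riksbank balance sheet expands → +212B.
Currency withdrawal 49 billion kronor: just a shift between currency and reserves — both are base money → 0.
OMO purchase (from banks) 446 billion kronor: Riksbank balance sheet expands → +446B.
Net: 212 + 0 + 446 = +658 billion.

+658 billion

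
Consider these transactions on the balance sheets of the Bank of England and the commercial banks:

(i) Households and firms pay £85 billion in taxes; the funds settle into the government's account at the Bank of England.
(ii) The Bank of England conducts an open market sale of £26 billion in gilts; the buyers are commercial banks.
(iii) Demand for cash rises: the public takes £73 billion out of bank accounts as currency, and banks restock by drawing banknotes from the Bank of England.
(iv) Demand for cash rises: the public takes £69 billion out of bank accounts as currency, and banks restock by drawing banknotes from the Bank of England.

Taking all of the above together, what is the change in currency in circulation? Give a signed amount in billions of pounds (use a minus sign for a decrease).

Bank of England balance sheet:
  Assets:      Securities −£26B
  Liabilities: Bank reserves −£253B, Currency in circulation +£142B, Government deposits +£85B
Commercial banking system:
  Assets:      Reserves at CB −£253B, Securities +£26B
  Liabilities: Checkable deposits −£227B
So the change in currency in circulation is +£142 billion.

+£142 billion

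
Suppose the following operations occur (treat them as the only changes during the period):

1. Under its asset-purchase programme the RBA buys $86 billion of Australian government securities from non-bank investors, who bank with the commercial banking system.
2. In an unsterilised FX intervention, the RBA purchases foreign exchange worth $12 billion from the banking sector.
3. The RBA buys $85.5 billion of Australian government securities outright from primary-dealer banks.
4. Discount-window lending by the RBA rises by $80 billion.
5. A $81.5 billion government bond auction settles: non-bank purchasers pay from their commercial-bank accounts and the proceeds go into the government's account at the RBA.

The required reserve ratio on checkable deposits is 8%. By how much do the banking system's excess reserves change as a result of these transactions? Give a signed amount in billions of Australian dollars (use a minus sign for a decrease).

Asset purchase (from non-banks) $86 billion: reserves +$86B, deposits +$86B.
FX purchase $12 billion: reserves +$12B, deposits 0.
OMO purchase (from banks) $85.5 billion: reserves +$85.5B, deposits 0.
Discount-window loan $80 billion: reserves +$80B, deposits 0.
Government account inflow $81.5 billion: reserves −$81.5B, deposits −$81.5B.
Totals: Δreserves = +$182B, Δdeposits = +$4.5B.
Δrequired reserves = 8% × +$4.5B = +$0.36B.
Δexcess reserves = Δreserves − Δrequired = +$182B − (+$0.36B) = +$181.64 billion.

+$181.64 billion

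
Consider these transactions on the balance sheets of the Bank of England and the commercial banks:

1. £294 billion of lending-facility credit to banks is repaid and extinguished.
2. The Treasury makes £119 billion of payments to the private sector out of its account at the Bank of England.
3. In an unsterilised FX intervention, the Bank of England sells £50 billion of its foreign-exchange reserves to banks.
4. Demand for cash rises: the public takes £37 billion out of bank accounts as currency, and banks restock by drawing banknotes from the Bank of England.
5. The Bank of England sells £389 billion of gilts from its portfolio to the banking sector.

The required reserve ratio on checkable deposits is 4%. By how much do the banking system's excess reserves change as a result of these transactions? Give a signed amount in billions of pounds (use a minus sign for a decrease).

Discount-window repayment £294 billion: reserves −£294B, deposits 0.
Government spending £119 billion: reserves +£119B, deposits +£119B.
FX sale £50 billion: reserves −£50B, deposits 0.
Currency withdrawal £37 billion: reserves −£37B, deposits −£37B.
OMO sale (to banks) £389 billion: reserves −£389B, deposits 0.
Totals: Δreserves = −£651B, Δdeposits = +£82B.
Δrequired reserves = 4% × +£82B = +£3.28B.
Δexcess reserves = Δreserves − Δrequired = −£651B − (+£3.28B) = -£654.28 billion.

-£654.28 billion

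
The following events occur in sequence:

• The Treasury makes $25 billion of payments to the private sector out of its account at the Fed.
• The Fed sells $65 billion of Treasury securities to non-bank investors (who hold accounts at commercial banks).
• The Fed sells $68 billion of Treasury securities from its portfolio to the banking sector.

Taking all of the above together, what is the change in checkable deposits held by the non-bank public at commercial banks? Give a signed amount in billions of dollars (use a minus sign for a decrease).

-$40 billion

Government spending $25 billion: non-bank counterparties' bank balances rise → +$25B.
Asset sale (to non-banks) $65 billion: non-bank counterparties' bank balances fall → −$65B.
OMO sale (to banks) $68 billion: the counterparty is a bank, so public deposits are unchanged → 0.
Net: 25 − 65 + 0 = -$40 billion.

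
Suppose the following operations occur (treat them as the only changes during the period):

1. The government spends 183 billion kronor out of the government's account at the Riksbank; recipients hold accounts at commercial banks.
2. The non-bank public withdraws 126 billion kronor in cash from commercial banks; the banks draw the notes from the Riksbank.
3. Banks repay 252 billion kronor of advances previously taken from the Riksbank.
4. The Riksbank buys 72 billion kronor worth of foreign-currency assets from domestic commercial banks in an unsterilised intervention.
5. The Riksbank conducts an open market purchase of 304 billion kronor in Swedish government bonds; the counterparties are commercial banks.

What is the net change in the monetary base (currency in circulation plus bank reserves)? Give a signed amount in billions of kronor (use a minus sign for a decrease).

+307 billion

Riksbank balance sheet:
  Assets:      Securities +304B, Loans to banks −252B, Foreign assets +72B
  Liabilities: Bank reserves +181B, Currency in circulation +126B, Government deposits −183B
Monetary base = currency + reserves: +126B + (+181B) = +307 billion.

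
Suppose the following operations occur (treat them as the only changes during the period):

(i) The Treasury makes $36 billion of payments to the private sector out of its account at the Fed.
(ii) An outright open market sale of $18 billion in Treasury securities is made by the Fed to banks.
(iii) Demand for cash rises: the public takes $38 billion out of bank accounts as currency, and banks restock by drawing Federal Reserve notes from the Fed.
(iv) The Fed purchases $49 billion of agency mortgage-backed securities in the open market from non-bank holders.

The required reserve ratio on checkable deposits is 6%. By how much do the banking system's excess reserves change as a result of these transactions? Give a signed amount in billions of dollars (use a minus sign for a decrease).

+$26.18 billion

Government spending $36 billion: reserves +$36B, deposits +$36B.
OMO sale (to banks) $18 billion: reserves −$18B, deposits 0.
Currency withdrawal $38 billion: reserves −$38B, deposits −$38B.
Asset purchase (from non-banks) $49 billion: reserves +$49B, deposits +$49B.
Totals: Δreserves = +$29B, Δdeposits = +$47B.
Δrequired reserves = 6% × +$47B = +$2.82B.
Δexcess reserves = Δreserves − Δrequired = +$29B − (+$2.82B) = +$26.18 billion.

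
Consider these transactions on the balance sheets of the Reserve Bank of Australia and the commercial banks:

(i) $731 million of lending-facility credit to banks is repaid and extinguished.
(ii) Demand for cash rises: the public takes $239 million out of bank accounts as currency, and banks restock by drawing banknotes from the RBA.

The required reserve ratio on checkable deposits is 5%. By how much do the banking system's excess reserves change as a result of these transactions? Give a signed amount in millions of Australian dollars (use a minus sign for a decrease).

-$958.05 million

Discount-window repayment $731 million: reserves −$731M, deposits 0.
Currency withdrawal $239 million: reserves −$239M, deposits −$239M.
Totals: Δreserves = −$970M, Δdeposits = −$239M.
Δrequired reserves = 5% × −$239M = −$11.95M.
Δexcess reserves = Δreserves − Δrequired = −$970M − (−$11.95M) = -$958.05 million.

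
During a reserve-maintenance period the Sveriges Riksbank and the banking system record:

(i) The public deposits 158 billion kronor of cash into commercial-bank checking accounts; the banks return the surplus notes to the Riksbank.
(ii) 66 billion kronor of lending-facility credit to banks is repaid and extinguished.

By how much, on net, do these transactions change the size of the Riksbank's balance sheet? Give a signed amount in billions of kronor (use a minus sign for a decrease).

-66 billion

Riksbank balance sheet:
  Assets:      Loans to banks −66B
  Liabilities: Bank reserves +92B, Currency in circulation −158B
Commercial banking system:
  Assets:      Reserves at CB +92B
  Liabilities: Checkable deposits +158B, Borrowings from CB −66B
Change in total Riksbank assets = -66 billion.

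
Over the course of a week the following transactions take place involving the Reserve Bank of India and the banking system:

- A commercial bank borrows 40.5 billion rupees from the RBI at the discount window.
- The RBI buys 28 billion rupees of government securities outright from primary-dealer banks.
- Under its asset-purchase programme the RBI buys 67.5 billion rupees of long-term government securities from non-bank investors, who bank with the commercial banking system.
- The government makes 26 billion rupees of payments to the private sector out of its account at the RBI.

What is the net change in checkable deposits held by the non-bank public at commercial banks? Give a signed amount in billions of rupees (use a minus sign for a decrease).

RBI balance sheet:
  Assets:      Securities +95.5B, Loans to banks +40.5B
  Liabilities: Bank reserves +162B, Government deposits −26B
Commercial banking system:
  Assets:      Reserves at CB +162B, Securities −28B
  Liabilities: Checkable deposits +93.5B, Borrowings from CB +40.5B
So the change in checkable deposits held by the non-bank public at commercial banks is +93.5 billion.

+93.5 billion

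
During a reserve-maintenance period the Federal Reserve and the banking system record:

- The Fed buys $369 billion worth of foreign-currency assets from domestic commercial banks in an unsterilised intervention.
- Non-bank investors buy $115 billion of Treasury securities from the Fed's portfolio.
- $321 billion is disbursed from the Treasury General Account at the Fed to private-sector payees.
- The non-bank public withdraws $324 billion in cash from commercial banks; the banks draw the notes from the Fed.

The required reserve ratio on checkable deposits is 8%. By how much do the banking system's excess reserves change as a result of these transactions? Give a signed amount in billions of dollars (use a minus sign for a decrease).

+$260.44 billion

FX purchase $369 billion: reserves +$369B, deposits 0.
Asset sale (to non-banks) $115 billion: reserves −$115B, deposits −$115B.
Government spending $321 billion: reserves +$321B, deposits +$321B.
Currency withdrawal $324 billion: reserves −$324B, deposits −$324B.
Totals: Δreserves = +$251B, Δdeposits = −$118B.
Δrequired reserves = 8% × −$118B = −$9.44B.
Δexcess reserves = Δreserves − Δrequired = +$251B − (−$9.44B) = +$260.44 billion.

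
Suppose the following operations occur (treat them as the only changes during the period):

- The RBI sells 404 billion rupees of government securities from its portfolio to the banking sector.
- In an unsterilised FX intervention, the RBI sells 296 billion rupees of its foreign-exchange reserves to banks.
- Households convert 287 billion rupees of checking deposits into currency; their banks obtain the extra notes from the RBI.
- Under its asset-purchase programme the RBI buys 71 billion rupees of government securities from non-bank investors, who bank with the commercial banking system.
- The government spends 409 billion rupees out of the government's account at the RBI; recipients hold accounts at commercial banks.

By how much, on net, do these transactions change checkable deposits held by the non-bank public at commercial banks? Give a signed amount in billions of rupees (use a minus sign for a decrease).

+193 billion

OMO sale (to banks) 404 billion rupees: the counterparty is a bank, so public deposits are unchanged → 0.
FX sale 296 billion rupees: the counterparty is a bank, so public deposits are unchanged → 0.
Currency withdrawal 287 billion rupees: non-bank counterparties' bank balances fall → −287B.
Asset purchase (from non-banks) 71 billion rupees: non-bank counterparties' bank balances rise → +71B.
Government spending 409 billion rupees: non-bank counterparties' bank balances rise → +409B.
Net: 0 + 0 − 287 + 71 + 409 = +193 billion.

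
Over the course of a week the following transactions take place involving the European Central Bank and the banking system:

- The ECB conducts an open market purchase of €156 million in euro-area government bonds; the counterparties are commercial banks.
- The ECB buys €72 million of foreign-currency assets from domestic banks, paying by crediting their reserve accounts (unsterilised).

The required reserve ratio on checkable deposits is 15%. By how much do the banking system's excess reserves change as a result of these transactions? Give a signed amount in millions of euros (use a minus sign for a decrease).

OMO purchase (from banks) €156 million: reserves +€156M, deposits 0.
FX purchase €72 million: reserves +€72M, deposits 0.
Totals: Δreserves = +€228M, Δdeposits = 0.
Δrequired reserves = 15% × 0 = 0.
Δexcess reserves = Δreserves − Δrequired = +€228M − (0) = +€228 million.

+€228 million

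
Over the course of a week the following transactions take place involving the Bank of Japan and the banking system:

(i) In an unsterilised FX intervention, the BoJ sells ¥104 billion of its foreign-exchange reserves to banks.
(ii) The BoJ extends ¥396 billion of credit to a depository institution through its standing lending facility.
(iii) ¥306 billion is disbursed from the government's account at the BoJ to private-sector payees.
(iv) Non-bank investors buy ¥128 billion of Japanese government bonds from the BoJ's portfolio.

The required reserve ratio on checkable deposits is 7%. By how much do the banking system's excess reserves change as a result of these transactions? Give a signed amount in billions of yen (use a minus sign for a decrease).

FX sale ¥104 billion: reserves −¥104B, deposits 0.
Discount-window loan ¥396 billion: reserves +¥396B, deposits 0.
Government spending ¥306 billion: reserves +¥306B, deposits +¥306B.
Asset sale (to non-banks) ¥128 billion: reserves −¥128B, deposits −¥128B.
Totals: Δreserves = +¥470B, Δdeposits = +¥178B.
Δrequired reserves = 7% × +¥178B = +¥12.46B.
Δexcess reserves = Δreserves − Δrequired = +¥470B − (+¥12.46B) = +¥457.54 billion.

+¥457.54 billion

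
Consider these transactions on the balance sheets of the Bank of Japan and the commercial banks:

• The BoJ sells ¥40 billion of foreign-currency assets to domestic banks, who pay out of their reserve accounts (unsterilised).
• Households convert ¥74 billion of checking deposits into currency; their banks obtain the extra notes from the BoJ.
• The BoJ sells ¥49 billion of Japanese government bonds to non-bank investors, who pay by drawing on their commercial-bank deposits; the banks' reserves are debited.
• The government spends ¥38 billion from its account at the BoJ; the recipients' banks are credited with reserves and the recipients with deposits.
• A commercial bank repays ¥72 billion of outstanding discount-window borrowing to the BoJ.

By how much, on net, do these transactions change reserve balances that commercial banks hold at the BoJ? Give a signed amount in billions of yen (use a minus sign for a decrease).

FX sale ¥40 billion: the buying banks pay out of their reserve balances → −¥40B.
Currency withdrawal ¥74 billion: banks swap reserves for currency → −¥74B.
Asset sale (to non-banks) ¥49 billion: the non-bank buyers' banks settle from reserves → −¥49B.
Government spending ¥38 billion: government payments flow into bank reserve accounts → +¥38B.
Discount-window repayment ¥72 billion: repayment is debited from reserves → −¥72B.
Net: −40 − 74 − 49 + 38 − 72 = -¥197 billion.

-¥197 billion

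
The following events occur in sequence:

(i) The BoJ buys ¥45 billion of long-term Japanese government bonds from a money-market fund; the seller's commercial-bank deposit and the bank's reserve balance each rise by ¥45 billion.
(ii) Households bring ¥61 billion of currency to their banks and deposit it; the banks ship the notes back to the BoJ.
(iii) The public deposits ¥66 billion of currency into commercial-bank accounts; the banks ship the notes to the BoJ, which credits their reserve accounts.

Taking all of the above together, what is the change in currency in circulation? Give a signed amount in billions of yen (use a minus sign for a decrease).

-¥127 billion

BoJ balance sheet:
  Assets:      Securities +¥45B
  Liabilities: Bank reserves +¥172B, Currency in circulation −¥127B
So the change in currency in circulation is -¥127 billion.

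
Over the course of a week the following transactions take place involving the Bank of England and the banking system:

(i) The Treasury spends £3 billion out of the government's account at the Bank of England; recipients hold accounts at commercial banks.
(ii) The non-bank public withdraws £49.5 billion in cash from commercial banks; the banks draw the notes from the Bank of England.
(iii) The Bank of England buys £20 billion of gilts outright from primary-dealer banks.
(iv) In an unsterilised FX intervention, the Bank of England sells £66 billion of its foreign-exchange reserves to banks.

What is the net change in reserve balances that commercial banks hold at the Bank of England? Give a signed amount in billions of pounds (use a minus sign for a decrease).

Bank of England balance sheet:
  Assets:      Securities +£20B, Foreign assets −£66B
  Liabilities: Bank reserves −£92.5B, Currency in circulation +£49.5B, Government deposits −£3B
Commercial banking system:
  Assets:      Reserves at CB −£92.5B, Securities −£20B, Foreign assets +£66B
  Liabilities: Checkable deposits −£46.5B
So the change in reserve balances that commercial banks hold at the Bank of England is -£92.5 billion.

-£92.5 billion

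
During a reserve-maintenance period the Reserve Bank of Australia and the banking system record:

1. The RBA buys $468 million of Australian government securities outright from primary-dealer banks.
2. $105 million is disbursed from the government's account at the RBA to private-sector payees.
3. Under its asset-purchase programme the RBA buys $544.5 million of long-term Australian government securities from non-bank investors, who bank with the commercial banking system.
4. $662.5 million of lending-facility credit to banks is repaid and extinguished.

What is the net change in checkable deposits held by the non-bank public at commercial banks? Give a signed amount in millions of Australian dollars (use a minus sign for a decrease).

OMO purchase (from banks) $468 million: the counterparty is a bank, so public deposits are unchanged → 0.
Government spending $105 million: non-bank counterparties' bank balances rise → +$105M.
Asset purchase (from non-banks) $544.5 million: non-bank counterparties' bank balances rise → +$544.5M.
Discount-window repayment $662.5 million: the counterparty is a bank, so public deposits are unchanged → 0.
Net: 0 + 105 + 544.5 + 0 = +$649.5 million.

+$649.5 million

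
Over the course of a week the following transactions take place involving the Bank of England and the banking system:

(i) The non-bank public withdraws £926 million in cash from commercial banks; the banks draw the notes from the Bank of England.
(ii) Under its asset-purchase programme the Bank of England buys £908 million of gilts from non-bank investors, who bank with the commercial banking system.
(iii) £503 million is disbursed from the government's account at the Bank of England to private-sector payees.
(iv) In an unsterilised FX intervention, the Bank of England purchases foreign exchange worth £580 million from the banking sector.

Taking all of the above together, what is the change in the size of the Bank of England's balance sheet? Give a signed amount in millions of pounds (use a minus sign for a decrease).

+£1488 million

Currency withdrawal £926 million: only the composition of liabilities changes → 0.
Asset purchase (from non-banks) £908 million: a Bank of England asset is acquired → +£908M.
Government spending £503 million: only the composition of liabilities changes → 0.
FX purchase £580 million: a Bank of England asset is acquired → +£580M.
Net: 0 + 908 + 0 + 580 = +£1488 million.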